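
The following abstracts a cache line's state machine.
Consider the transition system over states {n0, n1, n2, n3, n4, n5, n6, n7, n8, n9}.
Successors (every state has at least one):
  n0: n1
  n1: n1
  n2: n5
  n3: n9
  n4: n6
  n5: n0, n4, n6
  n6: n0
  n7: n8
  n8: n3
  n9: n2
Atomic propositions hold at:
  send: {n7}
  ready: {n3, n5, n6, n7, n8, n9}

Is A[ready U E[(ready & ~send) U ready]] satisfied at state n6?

Yes

Sat(~send) = {n0, n1, n2, n3, n4, n5, n6, n8, n9}
Sat(ready & ~send) = {n3, n5, n6, n8, n9}
E[(ready & ~send) U ready]: least fixpoint, start Z0 = Sat(ready) = {n3, n5, n6, n7, n8, n9}, add states in Sat(ready & ~send) with some successor in Z. Already a fixed point.
Sat(E[(ready & ~send) U ready]) = {n3, n5, n6, n7, n8, n9}
A[ready U E[(ready & ~send) U ready]]: least fixpoint, start Z0 = Sat(E[(ready & ~send) U ready]) = {n3, n5, n6, n7, n8, n9}, add states in Sat(ready) with every successor in Z. Already a fixed point.
Sat(A[ready U E[(ready & ~send) U ready]]) = {n3, n5, n6, n7, n8, n9}
n6 ∈ Sat(A[ready U E[(ready & ~send) U ready]]) = {n3, n5, n6, n7, n8, n9}, so the formula holds at n6.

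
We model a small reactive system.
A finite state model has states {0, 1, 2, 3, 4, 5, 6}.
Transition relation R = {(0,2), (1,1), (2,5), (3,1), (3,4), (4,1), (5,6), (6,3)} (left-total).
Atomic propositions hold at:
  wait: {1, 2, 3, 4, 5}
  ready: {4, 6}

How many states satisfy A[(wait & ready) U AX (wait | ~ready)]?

Sat(wait & ready) = {4}
Sat(~ready) = {0, 1, 2, 3, 5}
Sat(wait | ~ready) = {0, 1, 2, 3, 4, 5}
Sat(AX (wait | ~ready)) = {s : every successor in {0, 1, 2, 3, 4, 5}} = {0, 1, 2, 3, 4, 6}
A[(wait & ready) U AX (wait | ~ready)]: least fixpoint, start Z0 = Sat(AX (wait | ~ready)) = {0, 1, 2, 3, 4, 6}, add states in Sat(wait & ready) with every successor in Z. Already a fixed point.
Sat(A[(wait & ready) U AX (wait | ~ready)]) = {0, 1, 2, 3, 4, 6}
|Sat(A[(wait & ready) U AX (wait | ~ready)])| = |{0, 1, 2, 3, 4, 6}| = 6.

6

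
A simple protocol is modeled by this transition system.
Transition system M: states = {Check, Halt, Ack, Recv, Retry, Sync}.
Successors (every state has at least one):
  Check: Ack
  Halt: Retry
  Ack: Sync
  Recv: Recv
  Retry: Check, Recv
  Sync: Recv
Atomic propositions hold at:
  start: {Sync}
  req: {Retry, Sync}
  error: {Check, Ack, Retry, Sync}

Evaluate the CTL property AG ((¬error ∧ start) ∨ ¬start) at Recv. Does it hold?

Sat(¬error) = {Halt, Recv}
Sat(¬error ∧ start) = ∅
Sat(¬start) = {Check, Halt, Ack, Recv, Retry}
Sat((¬error ∧ start) ∨ ¬start) = {Check, Halt, Ack, Recv, Retry}
AG ((¬error ∧ start) ∨ ¬start): greatest fixpoint, start Z0 = {Check, Halt, Ack, Recv, Retry}, keep only states in Sat with every successor in Z. Z1 = {Check, Halt, Recv, Retry}; Z2 = {Halt, Recv, Retry}; Z3 = {Halt, Recv}; Z4 = {Recv}; fixed.
Sat(AG ((¬error ∧ start) ∨ ¬start)) = {Recv}
Recv ∈ Sat(AG ((¬error ∧ start) ∨ ¬start)) = {Recv}, so the formula holds at Recv.

Yes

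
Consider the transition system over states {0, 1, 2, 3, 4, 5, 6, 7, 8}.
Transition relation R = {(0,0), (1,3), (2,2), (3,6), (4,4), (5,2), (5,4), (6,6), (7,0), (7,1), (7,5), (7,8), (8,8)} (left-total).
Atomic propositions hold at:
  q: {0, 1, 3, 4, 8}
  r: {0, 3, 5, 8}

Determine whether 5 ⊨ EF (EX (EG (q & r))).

Sat(q & r) = {0, 3, 8}
EG (q & r): greatest fixpoint, start Z0 = {0, 3, 8}, keep only states in Sat with some successor in Z. Z1 = {0, 8}; fixed.
Sat(EG (q & r)) = {0, 8}
Sat(EX (EG (q & r))) = {s : some successor in {0, 8}} = {0, 7, 8}
EF (EX (EG (q & r))): least fixpoint, start Z0 = {0, 7, 8}, add states with some successor in Z. Already a fixed point.
Sat(EF (EX (EG (q & r)))) = {0, 7, 8}
5 ∉ Sat(EF (EX (EG (q & r)))) = {0, 7, 8}, so the formula does not hold at 5.

No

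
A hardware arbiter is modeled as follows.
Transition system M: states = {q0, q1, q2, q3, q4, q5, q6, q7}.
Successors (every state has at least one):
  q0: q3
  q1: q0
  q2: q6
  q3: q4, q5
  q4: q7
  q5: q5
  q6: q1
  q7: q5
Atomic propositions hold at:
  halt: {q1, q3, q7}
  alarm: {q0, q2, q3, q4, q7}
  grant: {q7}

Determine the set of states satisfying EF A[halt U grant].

{q0, q1, q2, q3, q4, q6, q7}

A[halt U grant]: least fixpoint, start Z0 = Sat(grant) = {q7}, add states in Sat(halt) with every successor in Z. Already a fixed point.
Sat(A[halt U grant]) = {q7}
EF A[halt U grant]: least fixpoint, start Z0 = {q7}, add states with some successor in Z. Z1 = {q4, q7}; Z2 = {q3, q4, q7}; Z3 = {q0, q3, q4, q7}; Z4 = {q0, q1, q3, q4, q7}; Z5 = {q0, q1, q3, q4, q6, q7}; Z6 = {q0, q1, q2, q3, q4, q6, q7}; fixed.
Sat(EF A[halt U grant]) = {q0, q1, q2, q3, q4, q6, q7}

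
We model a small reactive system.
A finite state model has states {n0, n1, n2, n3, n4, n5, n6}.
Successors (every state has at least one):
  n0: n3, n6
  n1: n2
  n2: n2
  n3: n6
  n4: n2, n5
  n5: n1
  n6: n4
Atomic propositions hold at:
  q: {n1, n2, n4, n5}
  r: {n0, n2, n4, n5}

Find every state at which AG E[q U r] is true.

E[q U r]: least fixpoint, start Z0 = Sat(r) = {n0, n2, n4, n5}, add states in Sat(q) with some successor in Z. Z1 = {n0, n1, n2, n4, n5}; fixed.
Sat(E[q U r]) = {n0, n1, n2, n4, n5}
AG E[q U r]: greatest fixpoint, start Z0 = {n0, n1, n2, n4, n5}, keep only states in Sat with every successor in Z. Z1 = {n1, n2, n4, n5}; fixed.
Sat(AG E[q U r]) = {n1, n2, n4, n5}

{n1, n2, n4, n5}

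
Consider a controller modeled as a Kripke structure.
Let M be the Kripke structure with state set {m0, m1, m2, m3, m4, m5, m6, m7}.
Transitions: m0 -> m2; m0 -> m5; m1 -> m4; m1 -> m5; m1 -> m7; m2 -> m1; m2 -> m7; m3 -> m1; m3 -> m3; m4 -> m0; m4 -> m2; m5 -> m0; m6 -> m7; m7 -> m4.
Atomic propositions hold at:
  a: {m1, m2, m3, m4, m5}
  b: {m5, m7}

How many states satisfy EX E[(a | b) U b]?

7

Sat(a | b) = {m1, m2, m3, m4, m5, m7}
E[(a | b) U b]: least fixpoint, start Z0 = Sat(b) = {m5, m7}, add states in Sat(a | b) with some successor in Z. Z1 = {m1, m2, m5, m7}; Z2 = {m1, m2, m3, m4, m5, m7}; fixed.
Sat(E[(a | b) U b]) = {m1, m2, m3, m4, m5, m7}
Sat(EX E[(a | b) U b]) = {s : some successor in {m1, m2, m3, m4, m5, m7}} = {m0, m1, m2, m3, m4, m6, m7}
|Sat(EX E[(a | b) U b])| = |{m0, m1, m2, m3, m4, m6, m7}| = 7.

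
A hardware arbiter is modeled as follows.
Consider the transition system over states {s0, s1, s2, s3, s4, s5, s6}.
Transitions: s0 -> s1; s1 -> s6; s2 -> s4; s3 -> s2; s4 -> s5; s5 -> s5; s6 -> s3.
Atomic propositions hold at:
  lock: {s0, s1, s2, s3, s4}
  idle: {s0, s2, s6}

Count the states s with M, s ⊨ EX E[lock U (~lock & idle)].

2

Sat(~lock) = {s5, s6}
Sat(~lock & idle) = {s6}
E[lock U (~lock & idle)]: least fixpoint, start Z0 = Sat((~lock & idle)) = {s6}, add states in Sat(lock) with some successor in Z. Z1 = {s1, s6}; Z2 = {s0, s1, s6}; fixed.
Sat(E[lock U (~lock & idle)]) = {s0, s1, s6}
Sat(EX E[lock U (~lock & idle)]) = {s : some successor in {s0, s1, s6}} = {s0, s1}
|Sat(EX E[lock U (~lock & idle)])| = |{s0, s1}| = 2.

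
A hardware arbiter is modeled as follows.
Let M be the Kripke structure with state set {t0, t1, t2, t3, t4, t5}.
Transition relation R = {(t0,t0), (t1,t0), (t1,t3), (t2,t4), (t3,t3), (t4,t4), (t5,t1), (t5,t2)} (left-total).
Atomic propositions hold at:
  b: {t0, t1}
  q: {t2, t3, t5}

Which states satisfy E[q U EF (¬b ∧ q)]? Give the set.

Sat(¬b) = {t2, t3, t4, t5}
Sat(¬b ∧ q) = {t2, t3, t5}
EF (¬b ∧ q): least fixpoint, start Z0 = {t2, t3, t5}, add states with some successor in Z. Z1 = {t1, t2, t3, t5}; fixed.
Sat(EF (¬b ∧ q)) = {t1, t2, t3, t5}
E[q U EF (¬b ∧ q)]: least fixpoint, start Z0 = Sat(EF (¬b ∧ q)) = {t1, t2, t3, t5}, add states in Sat(q) with some successor in Z. Already a fixed point.
Sat(E[q U EF (¬b ∧ q)]) = {t1, t2, t3, t5}

{t1, t2, t3, t5}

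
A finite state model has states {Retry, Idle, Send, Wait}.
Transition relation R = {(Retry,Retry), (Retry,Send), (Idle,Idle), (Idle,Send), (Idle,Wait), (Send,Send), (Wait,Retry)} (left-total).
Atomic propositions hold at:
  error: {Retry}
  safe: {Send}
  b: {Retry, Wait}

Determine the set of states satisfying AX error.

{Wait}

Sat(AX error) = {s : every successor in {Retry}} = {Wait}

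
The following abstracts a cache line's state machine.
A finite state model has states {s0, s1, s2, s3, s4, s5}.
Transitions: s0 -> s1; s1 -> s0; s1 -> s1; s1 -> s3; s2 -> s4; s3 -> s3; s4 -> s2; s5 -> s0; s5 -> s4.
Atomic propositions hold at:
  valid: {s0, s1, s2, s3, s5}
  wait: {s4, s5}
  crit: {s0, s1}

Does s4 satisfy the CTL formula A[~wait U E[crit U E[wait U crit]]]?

No

Sat(~wait) = {s0, s1, s2, s3}
E[wait U crit]: least fixpoint, start Z0 = Sat(crit) = {s0, s1}, add states in Sat(wait) with some successor in Z. Z1 = {s0, s1, s5}; fixed.
Sat(E[wait U crit]) = {s0, s1, s5}
E[crit U E[wait U crit]]: least fixpoint, start Z0 = Sat(E[wait U crit]) = {s0, s1, s5}, add states in Sat(crit) with some successor in Z. Already a fixed point.
Sat(E[crit U E[wait U crit]]) = {s0, s1, s5}
A[~wait U E[crit U E[wait U crit]]]: least fixpoint, start Z0 = Sat(E[crit U E[wait U crit]]) = {s0, s1, s5}, add states in Sat(~wait) with every successor in Z. Already a fixed point.
Sat(A[~wait U E[crit U E[wait U crit]]]) = {s0, s1, s5}
s4 ∉ Sat(A[~wait U E[crit U E[wait U crit]]]) = {s0, s1, s5}, so the formula does not hold at s4.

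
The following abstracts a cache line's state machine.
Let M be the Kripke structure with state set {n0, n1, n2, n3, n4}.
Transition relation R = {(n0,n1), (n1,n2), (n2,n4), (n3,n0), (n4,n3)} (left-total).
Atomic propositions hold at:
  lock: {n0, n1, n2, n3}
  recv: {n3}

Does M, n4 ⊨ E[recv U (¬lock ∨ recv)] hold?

Sat(¬lock) = {n4}
Sat(¬lock ∨ recv) = {n3, n4}
E[recv U (¬lock ∨ recv)]: least fixpoint, start Z0 = Sat((¬lock ∨ recv)) = {n3, n4}, add states in Sat(recv) with some successor in Z. Already a fixed point.
Sat(E[recv U (¬lock ∨ recv)]) = {n3, n4}
n4 ∈ Sat(E[recv U (¬lock ∨ recv)]) = {n3, n4}, so the formula holds at n4.

Yes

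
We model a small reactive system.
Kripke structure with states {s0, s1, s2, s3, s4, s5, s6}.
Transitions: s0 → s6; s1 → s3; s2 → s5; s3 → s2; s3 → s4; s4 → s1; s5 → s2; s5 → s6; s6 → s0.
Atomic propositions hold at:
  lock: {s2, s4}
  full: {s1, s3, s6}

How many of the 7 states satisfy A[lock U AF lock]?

AF lock: least fixpoint, start Z0 = {s2, s4}, add states with every successor in Z. Z1 = {s2, s3, s4}; Z2 = {s1, s2, s3, s4}; fixed.
Sat(AF lock) = {s1, s2, s3, s4}
A[lock U AF lock]: least fixpoint, start Z0 = Sat(AF lock) = {s1, s2, s3, s4}, add states in Sat(lock) with every successor in Z. Already a fixed point.
Sat(A[lock U AF lock]) = {s1, s2, s3, s4}
|Sat(A[lock U AF lock])| = |{s1, s2, s3, s4}| = 4.

4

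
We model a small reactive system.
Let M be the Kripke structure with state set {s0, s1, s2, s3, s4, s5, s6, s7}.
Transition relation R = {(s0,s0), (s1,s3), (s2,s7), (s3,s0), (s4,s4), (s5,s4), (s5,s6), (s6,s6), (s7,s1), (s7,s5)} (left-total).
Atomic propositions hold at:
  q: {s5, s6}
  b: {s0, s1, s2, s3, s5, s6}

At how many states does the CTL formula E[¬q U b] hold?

Sat(¬q) = {s0, s1, s2, s3, s4, s7}
E[¬q U b]: least fixpoint, start Z0 = Sat(b) = {s0, s1, s2, s3, s5, s6}, add states in Sat(¬q) with some successor in Z. Z1 = {s0, s1, s2, s3, s5, s6, s7}; fixed.
Sat(E[¬q U b]) = {s0, s1, s2, s3, s5, s6, s7}
|Sat(E[¬q U b])| = |{s0, s1, s2, s3, s5, s6, s7}| = 7.

7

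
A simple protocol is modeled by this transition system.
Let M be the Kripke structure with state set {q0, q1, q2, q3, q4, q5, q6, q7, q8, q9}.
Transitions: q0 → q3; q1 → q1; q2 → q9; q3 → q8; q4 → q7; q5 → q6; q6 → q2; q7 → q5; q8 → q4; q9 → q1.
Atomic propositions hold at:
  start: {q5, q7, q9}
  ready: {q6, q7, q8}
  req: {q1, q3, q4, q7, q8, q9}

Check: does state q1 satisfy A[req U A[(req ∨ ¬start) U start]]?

Sat(¬start) = {q0, q1, q2, q3, q4, q6, q8}
Sat(req ∨ ¬start) = {q0, q1, q2, q3, q4, q6, q7, q8, q9}
A[(req ∨ ¬start) U start]: least fixpoint, start Z0 = Sat(start) = {q5, q7, q9}, add states in Sat(req ∨ ¬start) with every successor in Z. Z1 = {q2, q4, q5, q7, q9}; Z2 = {q2, q4, q5, q6, q7, q8, q9}; Z3 = {q2, q3, q4, q5, q6, q7, q8, q9}; Z4 = {q0, q2, q3, q4, q5, q6, q7, q8, q9}; fixed.
Sat(A[(req ∨ ¬start) U start]) = {q0, q2, q3, q4, q5, q6, q7, q8, q9}
A[req U A[(req ∨ ¬start) U start]]: least fixpoint, start Z0 = Sat(A[(req ∨ ¬start) U start]) = {q0, q2, q3, q4, q5, q6, q7, q8, q9}, add states in Sat(req) with every successor in Z. Already a fixed point.
Sat(A[req U A[(req ∨ ¬start) U start]]) = {q0, q2, q3, q4, q5, q6, q7, q8, q9}
q1 ∉ Sat(A[req U A[(req ∨ ¬start) U start]]) = {q0, q2, q3, q4, q5, q6, q7, q8, q9}, so the formula does not hold at q1.

No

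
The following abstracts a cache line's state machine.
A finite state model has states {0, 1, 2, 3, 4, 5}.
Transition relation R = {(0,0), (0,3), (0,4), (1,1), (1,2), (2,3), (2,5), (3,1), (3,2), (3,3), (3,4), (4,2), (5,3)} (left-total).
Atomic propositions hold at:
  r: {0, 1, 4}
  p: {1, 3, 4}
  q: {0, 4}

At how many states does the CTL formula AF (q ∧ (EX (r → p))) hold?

Sat(r → p) = {1, 2, 3, 4, 5}
Sat(EX (r → p)) = {s : some successor in {1, 2, 3, 4, 5}} = {0, 1, 2, 3, 4, 5}
Sat(q ∧ (EX (r → p))) = {0, 4}
AF (q ∧ (EX (r → p))): least fixpoint, start Z0 = {0, 4}, add states with every successor in Z. Already a fixed point.
Sat(AF (q ∧ (EX (r → p)))) = {0, 4}
|Sat(AF (q ∧ (EX (r → p))))| = |{0, 4}| = 2.

2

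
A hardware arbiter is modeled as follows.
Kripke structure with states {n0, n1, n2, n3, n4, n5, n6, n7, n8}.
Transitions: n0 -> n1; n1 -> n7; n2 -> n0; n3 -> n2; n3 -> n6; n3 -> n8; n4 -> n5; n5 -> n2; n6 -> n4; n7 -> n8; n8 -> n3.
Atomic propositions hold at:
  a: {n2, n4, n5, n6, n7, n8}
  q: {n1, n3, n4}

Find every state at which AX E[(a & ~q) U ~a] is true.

{n0, n1, n2, n4, n5, n7, n8}

Sat(~q) = {n0, n2, n5, n6, n7, n8}
Sat(a & ~q) = {n2, n5, n6, n7, n8}
Sat(~a) = {n0, n1, n3}
E[(a & ~q) U ~a]: least fixpoint, start Z0 = Sat(~a) = {n0, n1, n3}, add states in Sat(a & ~q) with some successor in Z. Z1 = {n0, n1, n2, n3, n8}; Z2 = {n0, n1, n2, n3, n5, n7, n8}; fixed.
Sat(E[(a & ~q) U ~a]) = {n0, n1, n2, n3, n5, n7, n8}
Sat(AX E[(a & ~q) U ~a]) = {s : every successor in {n0, n1, n2, n3, n5, n7, n8}} = {n0, n1, n2, n4, n5, n7, n8}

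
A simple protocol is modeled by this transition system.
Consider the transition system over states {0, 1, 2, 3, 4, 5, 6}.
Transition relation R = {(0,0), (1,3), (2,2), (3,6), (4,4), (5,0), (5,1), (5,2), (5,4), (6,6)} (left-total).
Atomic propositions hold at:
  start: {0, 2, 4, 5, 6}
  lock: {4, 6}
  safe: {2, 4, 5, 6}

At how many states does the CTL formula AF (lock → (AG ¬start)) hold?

5

Sat(¬start) = {1, 3}
AG ¬start: greatest fixpoint, start Z0 = {1, 3}, keep only states in Sat with every successor in Z. Z1 = {1}; Z2 = ∅; fixed.
Sat(AG ¬start) = ∅
Sat(lock → (AG ¬start)) = {0, 1, 2, 3, 5}
AF (lock → (AG ¬start)): least fixpoint, start Z0 = {0, 1, 2, 3, 5}, add states with every successor in Z. Already a fixed point.
Sat(AF (lock → (AG ¬start))) = {0, 1, 2, 3, 5}
|Sat(AF (lock → (AG ¬start)))| = |{0, 1, 2, 3, 5}| = 5.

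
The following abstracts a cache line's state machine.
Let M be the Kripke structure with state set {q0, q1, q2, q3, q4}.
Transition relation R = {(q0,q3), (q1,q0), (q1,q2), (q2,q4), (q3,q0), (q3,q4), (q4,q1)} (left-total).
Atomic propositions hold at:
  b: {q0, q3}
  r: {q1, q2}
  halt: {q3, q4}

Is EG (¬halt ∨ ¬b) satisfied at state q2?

Sat(¬halt) = {q0, q1, q2}
Sat(¬b) = {q1, q2, q4}
Sat(¬halt ∨ ¬b) = {q0, q1, q2, q4}
EG (¬halt ∨ ¬b): greatest fixpoint, start Z0 = {q0, q1, q2, q4}, keep only states in Sat with some successor in Z. Z1 = {q1, q2, q4}; fixed.
Sat(EG (¬halt ∨ ¬b)) = {q1, q2, q4}
q2 ∈ Sat(EG (¬halt ∨ ¬b)) = {q1, q2, q4}, so the formula holds at q2.

Yes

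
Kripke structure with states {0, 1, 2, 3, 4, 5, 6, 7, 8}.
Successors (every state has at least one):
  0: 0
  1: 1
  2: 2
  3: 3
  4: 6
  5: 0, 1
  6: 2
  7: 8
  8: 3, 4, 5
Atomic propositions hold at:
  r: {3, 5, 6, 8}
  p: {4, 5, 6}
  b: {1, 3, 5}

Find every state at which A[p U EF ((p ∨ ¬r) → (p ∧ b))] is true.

{3, 5, 7, 8}

Sat(¬r) = {0, 1, 2, 4, 7}
Sat(p ∨ ¬r) = {0, 1, 2, 4, 5, 6, 7}
Sat(p ∧ b) = {5}
Sat((p ∨ ¬r) → (p ∧ b)) = {3, 5, 8}
EF ((p ∨ ¬r) → (p ∧ b)): least fixpoint, start Z0 = {3, 5, 8}, add states with some successor in Z. Z1 = {3, 5, 7, 8}; fixed.
Sat(EF ((p ∨ ¬r) → (p ∧ b))) = {3, 5, 7, 8}
A[p U EF ((p ∨ ¬r) → (p ∧ b))]: least fixpoint, start Z0 = Sat(EF ((p ∨ ¬r) → (p ∧ b))) = {3, 5, 7, 8}, add states in Sat(p) with every successor in Z. Already a fixed point.
Sat(A[p U EF ((p ∨ ¬r) → (p ∧ b))]) = {3, 5, 7, 8}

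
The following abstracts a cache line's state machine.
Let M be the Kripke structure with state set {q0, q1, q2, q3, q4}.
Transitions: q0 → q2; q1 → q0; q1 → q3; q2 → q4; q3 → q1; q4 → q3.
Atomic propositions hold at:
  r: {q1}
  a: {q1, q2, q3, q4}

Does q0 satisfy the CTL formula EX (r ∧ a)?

Sat(r ∧ a) = {q1}
Sat(EX (r ∧ a)) = {s : some successor in {q1}} = {q3}
q0 ∉ Sat(EX (r ∧ a)) = {q3}, so the formula does not hold at q0.

No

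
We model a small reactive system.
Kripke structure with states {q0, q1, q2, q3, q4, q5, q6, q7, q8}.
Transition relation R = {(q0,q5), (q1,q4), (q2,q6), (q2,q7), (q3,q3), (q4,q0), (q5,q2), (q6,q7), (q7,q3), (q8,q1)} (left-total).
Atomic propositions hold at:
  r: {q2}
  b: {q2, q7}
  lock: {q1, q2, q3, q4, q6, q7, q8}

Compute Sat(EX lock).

Sat(EX lock) = {s : some successor in {q1, q2, q3, q4, q6, q7, q8}} = {q1, q2, q3, q5, q6, q7, q8}

{q1, q2, q3, q5, q6, q7, q8}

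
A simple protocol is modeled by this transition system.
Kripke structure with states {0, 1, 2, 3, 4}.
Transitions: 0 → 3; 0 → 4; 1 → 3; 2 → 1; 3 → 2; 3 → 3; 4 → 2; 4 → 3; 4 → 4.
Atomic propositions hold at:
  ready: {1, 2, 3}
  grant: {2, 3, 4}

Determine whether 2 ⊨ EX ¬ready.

Sat(¬ready) = {0, 4}
Sat(EX ¬ready) = {s : some successor in {0, 4}} = {0, 4}
2 ∉ Sat(EX ¬ready) = {0, 4}, so the formula does not hold at 2.

No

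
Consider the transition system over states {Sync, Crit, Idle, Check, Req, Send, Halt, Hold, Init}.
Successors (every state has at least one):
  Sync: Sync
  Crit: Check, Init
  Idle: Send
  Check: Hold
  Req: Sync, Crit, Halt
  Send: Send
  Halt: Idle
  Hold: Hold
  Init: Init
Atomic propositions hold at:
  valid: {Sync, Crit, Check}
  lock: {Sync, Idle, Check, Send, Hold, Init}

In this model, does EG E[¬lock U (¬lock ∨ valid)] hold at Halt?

No

Sat(¬lock) = {Crit, Req, Halt}
Sat(¬lock ∨ valid) = {Sync, Crit, Check, Req, Halt}
E[¬lock U (¬lock ∨ valid)]: least fixpoint, start Z0 = Sat((¬lock ∨ valid)) = {Sync, Crit, Check, Req, Halt}, add states in Sat(¬lock) with some successor in Z. Already a fixed point.
Sat(E[¬lock U (¬lock ∨ valid)]) = {Sync, Crit, Check, Req, Halt}
EG E[¬lock U (¬lock ∨ valid)]: greatest fixpoint, start Z0 = {Sync, Crit, Check, Req, Halt}, keep only states in Sat with some successor in Z. Z1 = {Sync, Crit, Req}; Z2 = {Sync, Req}; fixed.
Sat(EG E[¬lock U (¬lock ∨ valid)]) = {Sync, Req}
Halt ∉ Sat(EG E[¬lock U (¬lock ∨ valid)]) = {Sync, Req}, so the formula does not hold at Halt.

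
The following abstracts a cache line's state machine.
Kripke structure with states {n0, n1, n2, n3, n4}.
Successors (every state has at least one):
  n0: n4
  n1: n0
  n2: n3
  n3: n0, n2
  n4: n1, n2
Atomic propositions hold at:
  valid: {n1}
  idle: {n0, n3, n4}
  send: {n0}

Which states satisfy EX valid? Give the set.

Sat(EX valid) = {s : some successor in {n1}} = {n4}

{n4}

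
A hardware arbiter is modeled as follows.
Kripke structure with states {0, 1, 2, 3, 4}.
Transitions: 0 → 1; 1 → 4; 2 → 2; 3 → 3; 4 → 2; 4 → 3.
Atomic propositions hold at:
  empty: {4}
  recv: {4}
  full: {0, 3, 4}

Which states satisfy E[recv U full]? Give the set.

{0, 3, 4}

E[recv U full]: least fixpoint, start Z0 = Sat(full) = {0, 3, 4}, add states in Sat(recv) with some successor in Z. Already a fixed point.
Sat(E[recv U full]) = {0, 3, 4}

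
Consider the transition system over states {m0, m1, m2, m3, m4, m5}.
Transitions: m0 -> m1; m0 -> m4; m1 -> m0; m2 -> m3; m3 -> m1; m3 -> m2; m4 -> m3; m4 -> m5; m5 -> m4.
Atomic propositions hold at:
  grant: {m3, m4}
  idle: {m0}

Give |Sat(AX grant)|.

Sat(AX grant) = {s : every successor in {m3, m4}} = {m2, m5}
|Sat(AX grant)| = |{m2, m5}| = 2.

2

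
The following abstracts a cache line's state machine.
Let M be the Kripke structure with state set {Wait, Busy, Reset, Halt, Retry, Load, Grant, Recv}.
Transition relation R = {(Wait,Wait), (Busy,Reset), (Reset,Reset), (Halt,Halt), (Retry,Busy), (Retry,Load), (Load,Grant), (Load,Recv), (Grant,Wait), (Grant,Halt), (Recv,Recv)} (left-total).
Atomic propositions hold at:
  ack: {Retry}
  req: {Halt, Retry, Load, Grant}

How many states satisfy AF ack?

AF ack: least fixpoint, start Z0 = {Retry}, add states with every successor in Z. Already a fixed point.
Sat(AF ack) = {Retry}
|Sat(AF ack)| = |{Retry}| = 1.

1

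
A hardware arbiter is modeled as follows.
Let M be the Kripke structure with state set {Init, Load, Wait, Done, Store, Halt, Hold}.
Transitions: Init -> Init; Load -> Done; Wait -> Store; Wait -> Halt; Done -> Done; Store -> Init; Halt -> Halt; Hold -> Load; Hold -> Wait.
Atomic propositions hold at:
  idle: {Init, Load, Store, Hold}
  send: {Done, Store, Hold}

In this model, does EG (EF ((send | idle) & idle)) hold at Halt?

Sat(send | idle) = {Init, Load, Done, Store, Hold}
Sat((send | idle) & idle) = {Init, Load, Store, Hold}
EF ((send | idle) & idle): least fixpoint, start Z0 = {Init, Load, Store, Hold}, add states with some successor in Z. Z1 = {Init, Load, Wait, Store, Hold}; fixed.
Sat(EF ((send | idle) & idle)) = {Init, Load, Wait, Store, Hold}
EG (EF ((send | idle) & idle)): greatest fixpoint, start Z0 = {Init, Load, Wait, Store, Hold}, keep only states in Sat with some successor in Z. Z1 = {Init, Wait, Store, Hold}; fixed.
Sat(EG (EF ((send | idle) & idle))) = {Init, Wait, Store, Hold}
Halt ∉ Sat(EG (EF ((send | idle) & idle))) = {Init, Wait, Store, Hold}, so the formula does not hold at Halt.

No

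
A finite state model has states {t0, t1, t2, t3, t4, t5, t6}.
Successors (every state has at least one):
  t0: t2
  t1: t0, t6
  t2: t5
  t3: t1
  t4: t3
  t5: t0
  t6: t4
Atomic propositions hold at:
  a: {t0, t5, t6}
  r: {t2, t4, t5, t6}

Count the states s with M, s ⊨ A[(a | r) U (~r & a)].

Sat(a | r) = {t0, t2, t4, t5, t6}
Sat(~r) = {t0, t1, t3}
Sat(~r & a) = {t0}
A[(a | r) U (~r & a)]: least fixpoint, start Z0 = Sat((~r & a)) = {t0}, add states in Sat(a | r) with every successor in Z. Z1 = {t0, t5}; Z2 = {t0, t2, t5}; fixed.
Sat(A[(a | r) U (~r & a)]) = {t0, t2, t5}
|Sat(A[(a | r) U (~r & a)])| = |{t0, t2, t5}| = 3.

3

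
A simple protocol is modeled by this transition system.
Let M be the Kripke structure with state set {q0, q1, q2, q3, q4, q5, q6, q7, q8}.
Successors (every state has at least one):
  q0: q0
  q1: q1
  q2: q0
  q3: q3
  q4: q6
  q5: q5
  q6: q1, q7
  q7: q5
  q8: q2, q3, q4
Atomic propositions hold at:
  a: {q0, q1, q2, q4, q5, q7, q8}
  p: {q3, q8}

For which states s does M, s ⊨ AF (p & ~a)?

Sat(~a) = {q3, q6}
Sat(p & ~a) = {q3}
AF (p & ~a): least fixpoint, start Z0 = {q3}, add states with every successor in Z. Already a fixed point.
Sat(AF (p & ~a)) = {q3}

{q3}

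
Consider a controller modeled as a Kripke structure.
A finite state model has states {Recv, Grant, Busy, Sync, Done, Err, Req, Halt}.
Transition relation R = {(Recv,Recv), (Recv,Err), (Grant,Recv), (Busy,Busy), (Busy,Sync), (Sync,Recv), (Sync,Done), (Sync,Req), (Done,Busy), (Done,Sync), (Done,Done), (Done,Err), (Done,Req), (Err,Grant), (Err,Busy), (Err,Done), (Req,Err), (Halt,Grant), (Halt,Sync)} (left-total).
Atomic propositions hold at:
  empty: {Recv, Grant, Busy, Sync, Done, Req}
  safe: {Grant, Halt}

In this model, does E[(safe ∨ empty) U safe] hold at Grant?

Yes

Sat(safe ∨ empty) = {Recv, Grant, Busy, Sync, Done, Req, Halt}
E[(safe ∨ empty) U safe]: least fixpoint, start Z0 = Sat(safe) = {Grant, Halt}, add states in Sat(safe ∨ empty) with some successor in Z. Already a fixed point.
Sat(E[(safe ∨ empty) U safe]) = {Grant, Halt}
Grant ∈ Sat(E[(safe ∨ empty) U safe]) = {Grant, Halt}, so the formula holds at Grant.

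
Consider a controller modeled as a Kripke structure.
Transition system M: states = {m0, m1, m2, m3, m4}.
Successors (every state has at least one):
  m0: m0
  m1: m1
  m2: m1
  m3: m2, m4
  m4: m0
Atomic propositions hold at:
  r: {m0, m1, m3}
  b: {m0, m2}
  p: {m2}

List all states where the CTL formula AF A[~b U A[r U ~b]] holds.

Sat(~b) = {m1, m3, m4}
A[r U ~b]: least fixpoint, start Z0 = Sat(~b) = {m1, m3, m4}, add states in Sat(r) with every successor in Z. Already a fixed point.
Sat(A[r U ~b]) = {m1, m3, m4}
A[~b U A[r U ~b]]: least fixpoint, start Z0 = Sat(A[r U ~b]) = {m1, m3, m4}, add states in Sat(~b) with every successor in Z. Already a fixed point.
Sat(A[~b U A[r U ~b]]) = {m1, m3, m4}
AF A[~b U A[r U ~b]]: least fixpoint, start Z0 = {m1, m3, m4}, add states with every successor in Z. Z1 = {m1, m2, m3, m4}; fixed.
Sat(AF A[~b U A[r U ~b]]) = {m1, m2, m3, m4}

{m1, m2, m3, m4}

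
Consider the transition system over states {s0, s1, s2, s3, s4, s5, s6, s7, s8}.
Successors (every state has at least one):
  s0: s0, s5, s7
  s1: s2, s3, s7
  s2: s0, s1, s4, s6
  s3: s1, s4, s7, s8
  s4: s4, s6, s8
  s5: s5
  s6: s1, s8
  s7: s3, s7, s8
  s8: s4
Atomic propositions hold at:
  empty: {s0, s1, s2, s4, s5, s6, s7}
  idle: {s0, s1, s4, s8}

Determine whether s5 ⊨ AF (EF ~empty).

No

Sat(~empty) = {s3, s8}
EF ~empty: least fixpoint, start Z0 = {s3, s8}, add states with some successor in Z. Z1 = {s1, s3, s4, s6, s7, s8}; Z2 = {s0, s1, s2, s3, s4, s6, s7, s8}; fixed.
Sat(EF ~empty) = {s0, s1, s2, s3, s4, s6, s7, s8}
AF (EF ~empty): least fixpoint, start Z0 = {s0, s1, s2, s3, s4, s6, s7, s8}, add states with every successor in Z. Already a fixed point.
Sat(AF (EF ~empty)) = {s0, s1, s2, s3, s4, s6, s7, s8}
s5 ∉ Sat(AF (EF ~empty)) = {s0, s1, s2, s3, s4, s6, s7, s8}, so the formula does not hold at s5.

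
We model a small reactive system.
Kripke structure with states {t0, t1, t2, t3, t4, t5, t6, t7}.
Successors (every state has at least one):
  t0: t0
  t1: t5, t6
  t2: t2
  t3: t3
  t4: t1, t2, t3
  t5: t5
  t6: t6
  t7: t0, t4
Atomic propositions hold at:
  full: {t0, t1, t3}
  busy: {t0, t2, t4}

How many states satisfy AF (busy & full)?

1

Sat(busy & full) = {t0}
AF (busy & full): least fixpoint, start Z0 = {t0}, add states with every successor in Z. Already a fixed point.
Sat(AF (busy & full)) = {t0}
|Sat(AF (busy & full))| = |{t0}| = 1.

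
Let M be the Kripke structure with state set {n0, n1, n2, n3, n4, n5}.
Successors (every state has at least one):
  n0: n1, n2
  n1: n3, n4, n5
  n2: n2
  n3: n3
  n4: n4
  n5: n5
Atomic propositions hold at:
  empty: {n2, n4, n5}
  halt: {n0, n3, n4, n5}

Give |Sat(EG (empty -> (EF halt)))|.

5

EF halt: least fixpoint, start Z0 = {n0, n3, n4, n5}, add states with some successor in Z. Z1 = {n0, n1, n3, n4, n5}; fixed.
Sat(EF halt) = {n0, n1, n3, n4, n5}
Sat(empty -> (EF halt)) = {n0, n1, n3, n4, n5}
EG (empty -> (EF halt)): greatest fixpoint, start Z0 = {n0, n1, n3, n4, n5}, keep only states in Sat with some successor in Z. Already a fixed point.
Sat(EG (empty -> (EF halt))) = {n0, n1, n3, n4, n5}
|Sat(EG (empty -> (EF halt)))| = |{n0, n1, n3, n4, n5}| = 5.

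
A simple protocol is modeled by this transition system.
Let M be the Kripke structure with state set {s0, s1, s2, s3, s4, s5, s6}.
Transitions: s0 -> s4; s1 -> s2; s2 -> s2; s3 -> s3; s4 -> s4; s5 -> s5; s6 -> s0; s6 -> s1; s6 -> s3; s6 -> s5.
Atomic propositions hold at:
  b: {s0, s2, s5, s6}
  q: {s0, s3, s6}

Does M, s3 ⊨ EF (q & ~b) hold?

Yes

Sat(~b) = {s1, s3, s4}
Sat(q & ~b) = {s3}
EF (q & ~b): least fixpoint, start Z0 = {s3}, add states with some successor in Z. Z1 = {s3, s6}; fixed.
Sat(EF (q & ~b)) = {s3, s6}
s3 ∈ Sat(EF (q & ~b)) = {s3, s6}, so the formula holds at s3.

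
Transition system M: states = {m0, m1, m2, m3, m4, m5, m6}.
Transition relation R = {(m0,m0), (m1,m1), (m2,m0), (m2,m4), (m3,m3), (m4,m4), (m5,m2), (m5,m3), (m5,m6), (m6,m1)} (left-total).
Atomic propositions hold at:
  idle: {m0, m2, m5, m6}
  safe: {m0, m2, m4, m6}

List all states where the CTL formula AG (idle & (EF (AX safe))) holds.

Sat(AX safe) = {s : every successor in {m0, m2, m4, m6}} = {m0, m2, m4}
EF (AX safe): least fixpoint, start Z0 = {m0, m2, m4}, add states with some successor in Z. Z1 = {m0, m2, m4, m5}; fixed.
Sat(EF (AX safe)) = {m0, m2, m4, m5}
Sat(idle & (EF (AX safe))) = {m0, m2, m5}
AG (idle & (EF (AX safe))): greatest fixpoint, start Z0 = {m0, m2, m5}, keep only states in Sat with every successor in Z. Z1 = {m0}; fixed.
Sat(AG (idle & (EF (AX safe)))) = {m0}

{m0}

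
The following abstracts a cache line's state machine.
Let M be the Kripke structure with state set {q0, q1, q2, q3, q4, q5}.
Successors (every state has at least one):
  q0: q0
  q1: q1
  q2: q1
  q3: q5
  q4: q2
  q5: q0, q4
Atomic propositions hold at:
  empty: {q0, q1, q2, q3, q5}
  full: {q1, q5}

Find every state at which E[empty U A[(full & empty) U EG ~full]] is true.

{q0, q3, q5}

Sat(full & empty) = {q1, q5}
Sat(~full) = {q0, q2, q3, q4}
EG ~full: greatest fixpoint, start Z0 = {q0, q2, q3, q4}, keep only states in Sat with some successor in Z. Z1 = {q0, q4}; Z2 = {q0}; fixed.
Sat(EG ~full) = {q0}
A[(full & empty) U EG ~full]: least fixpoint, start Z0 = Sat(EG ~full) = {q0}, add states in Sat(full & empty) with every successor in Z. Already a fixed point.
Sat(A[(full & empty) U EG ~full]) = {q0}
E[empty U A[(full & empty) U EG ~full]]: least fixpoint, start Z0 = Sat(A[(full & empty) U EG ~full]) = {q0}, add states in Sat(empty) with some successor in Z. Z1 = {q0, q5}; Z2 = {q0, q3, q5}; fixed.
Sat(E[empty U A[(full & empty) U EG ~full]]) = {q0, q3, q5}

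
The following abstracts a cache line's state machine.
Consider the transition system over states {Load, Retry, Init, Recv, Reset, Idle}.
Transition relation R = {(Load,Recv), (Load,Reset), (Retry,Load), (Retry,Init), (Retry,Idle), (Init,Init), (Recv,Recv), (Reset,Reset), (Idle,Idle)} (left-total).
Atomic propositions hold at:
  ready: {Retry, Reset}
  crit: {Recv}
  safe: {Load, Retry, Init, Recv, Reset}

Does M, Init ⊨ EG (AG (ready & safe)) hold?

No

Sat(ready & safe) = {Retry, Reset}
AG (ready & safe): greatest fixpoint, start Z0 = {Retry, Reset}, keep only states in Sat with every successor in Z. Z1 = {Reset}; fixed.
Sat(AG (ready & safe)) = {Reset}
EG (AG (ready & safe)): greatest fixpoint, start Z0 = {Reset}, keep only states in Sat with some successor in Z. Already a fixed point.
Sat(EG (AG (ready & safe))) = {Reset}
Init ∉ Sat(EG (AG (ready & safe))) = {Reset}, so the formula does not hold at Init.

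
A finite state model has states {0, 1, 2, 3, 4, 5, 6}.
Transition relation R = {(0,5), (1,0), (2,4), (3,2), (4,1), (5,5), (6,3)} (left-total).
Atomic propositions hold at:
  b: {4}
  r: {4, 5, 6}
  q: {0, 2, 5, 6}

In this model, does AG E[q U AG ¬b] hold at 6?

Sat(¬b) = {0, 1, 2, 3, 5, 6}
AG ¬b: greatest fixpoint, start Z0 = {0, 1, 2, 3, 5, 6}, keep only states in Sat with every successor in Z. Z1 = {0, 1, 3, 5, 6}; Z2 = {0, 1, 5, 6}; Z3 = {0, 1, 5}; fixed.
Sat(AG ¬b) = {0, 1, 5}
E[q U AG ¬b]: least fixpoint, start Z0 = Sat(AG ¬b) = {0, 1, 5}, add states in Sat(q) with some successor in Z. Already a fixed point.
Sat(E[q U AG ¬b]) = {0, 1, 5}
AG E[q U AG ¬b]: greatest fixpoint, start Z0 = {0, 1, 5}, keep only states in Sat with every successor in Z. Already a fixed point.
Sat(AG E[q U AG ¬b]) = {0, 1, 5}
6 ∉ Sat(AG E[q U AG ¬b]) = {0, 1, 5}, so the formula does not hold at 6.

No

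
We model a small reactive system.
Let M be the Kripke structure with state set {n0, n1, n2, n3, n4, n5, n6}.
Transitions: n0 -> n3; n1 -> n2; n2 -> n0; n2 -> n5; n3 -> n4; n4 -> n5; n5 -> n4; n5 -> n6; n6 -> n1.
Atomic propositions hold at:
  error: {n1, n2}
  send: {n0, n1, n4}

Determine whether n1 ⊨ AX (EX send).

Yes

Sat(EX send) = {s : some successor in {n0, n1, n4}} = {n2, n3, n5, n6}
Sat(AX (EX send)) = {s : every successor in {n2, n3, n5, n6}} = {n0, n1, n4}
n1 ∈ Sat(AX (EX send)) = {n0, n1, n4}, so the formula holds at n1.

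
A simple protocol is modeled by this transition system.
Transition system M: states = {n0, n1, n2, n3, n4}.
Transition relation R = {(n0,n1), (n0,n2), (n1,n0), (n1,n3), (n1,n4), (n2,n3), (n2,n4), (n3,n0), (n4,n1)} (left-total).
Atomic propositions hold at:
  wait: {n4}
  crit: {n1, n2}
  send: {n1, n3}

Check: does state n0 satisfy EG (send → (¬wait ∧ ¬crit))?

Sat(¬wait) = {n0, n1, n2, n3}
Sat(¬crit) = {n0, n3, n4}
Sat(¬wait ∧ ¬crit) = {n0, n3}
Sat(send → (¬wait ∧ ¬crit)) = {n0, n2, n3, n4}
EG (send → (¬wait ∧ ¬crit)): greatest fixpoint, start Z0 = {n0, n2, n3, n4}, keep only states in Sat with some successor in Z. Z1 = {n0, n2, n3}; fixed.
Sat(EG (send → (¬wait ∧ ¬crit))) = {n0, n2, n3}
n0 ∈ Sat(EG (send → (¬wait ∧ ¬crit))) = {n0, n2, n3}, so the formula holds at n0.

Yes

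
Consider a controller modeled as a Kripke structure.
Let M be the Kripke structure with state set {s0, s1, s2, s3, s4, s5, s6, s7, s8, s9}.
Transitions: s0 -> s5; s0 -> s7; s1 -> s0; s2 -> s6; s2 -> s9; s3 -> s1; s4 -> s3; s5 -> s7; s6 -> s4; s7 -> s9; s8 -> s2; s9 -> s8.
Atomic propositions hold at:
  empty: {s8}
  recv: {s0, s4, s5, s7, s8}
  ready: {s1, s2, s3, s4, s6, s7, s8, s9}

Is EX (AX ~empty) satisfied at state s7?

Sat(~empty) = {s0, s1, s2, s3, s4, s5, s6, s7, s9}
Sat(AX ~empty) = {s : every successor in {s0, s1, s2, s3, s4, s5, s6, s7, s9}} = {s0, s1, s2, s3, s4, s5, s6, s7, s8}
Sat(EX (AX ~empty)) = {s : some successor in {s0, s1, s2, s3, s4, s5, s6, s7, s8}} = {s0, s1, s2, s3, s4, s5, s6, s8, s9}
s7 ∉ Sat(EX (AX ~empty)) = {s0, s1, s2, s3, s4, s5, s6, s8, s9}, so the formula does not hold at s7.

No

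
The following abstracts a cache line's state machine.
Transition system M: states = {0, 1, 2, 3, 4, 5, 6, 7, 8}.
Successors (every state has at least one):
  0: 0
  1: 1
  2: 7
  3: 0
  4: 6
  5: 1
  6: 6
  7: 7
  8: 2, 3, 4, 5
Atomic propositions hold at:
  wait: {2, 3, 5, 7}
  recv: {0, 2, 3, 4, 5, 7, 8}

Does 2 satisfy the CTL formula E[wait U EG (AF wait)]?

Yes

AF wait: least fixpoint, start Z0 = {2, 3, 5, 7}, add states with every successor in Z. Already a fixed point.
Sat(AF wait) = {2, 3, 5, 7}
EG (AF wait): greatest fixpoint, start Z0 = {2, 3, 5, 7}, keep only states in Sat with some successor in Z. Z1 = {2, 7}; fixed.
Sat(EG (AF wait)) = {2, 7}
E[wait U EG (AF wait)]: least fixpoint, start Z0 = Sat(EG (AF wait)) = {2, 7}, add states in Sat(wait) with some successor in Z. Already a fixed point.
Sat(E[wait U EG (AF wait)]) = {2, 7}
2 ∈ Sat(E[wait U EG (AF wait)]) = {2, 7}, so the formula holds at 2.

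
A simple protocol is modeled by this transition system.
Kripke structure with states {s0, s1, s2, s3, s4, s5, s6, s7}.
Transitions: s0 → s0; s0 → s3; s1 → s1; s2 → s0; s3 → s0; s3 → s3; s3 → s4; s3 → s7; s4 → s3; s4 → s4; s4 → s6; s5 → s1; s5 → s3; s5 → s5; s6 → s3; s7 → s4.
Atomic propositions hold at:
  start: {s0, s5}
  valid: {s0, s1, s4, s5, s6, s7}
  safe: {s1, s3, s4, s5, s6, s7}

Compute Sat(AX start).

Sat(AX start) = {s : every successor in {s0, s5}} = {s2}

{s2}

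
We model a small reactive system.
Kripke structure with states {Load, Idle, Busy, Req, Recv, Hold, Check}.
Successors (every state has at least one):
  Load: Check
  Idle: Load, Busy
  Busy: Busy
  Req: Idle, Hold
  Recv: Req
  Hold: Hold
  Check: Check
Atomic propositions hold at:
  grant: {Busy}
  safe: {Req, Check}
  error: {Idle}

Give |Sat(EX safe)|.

3

Sat(EX safe) = {s : some successor in {Req, Check}} = {Load, Recv, Check}
|Sat(EX safe)| = |{Load, Recv, Check}| = 3.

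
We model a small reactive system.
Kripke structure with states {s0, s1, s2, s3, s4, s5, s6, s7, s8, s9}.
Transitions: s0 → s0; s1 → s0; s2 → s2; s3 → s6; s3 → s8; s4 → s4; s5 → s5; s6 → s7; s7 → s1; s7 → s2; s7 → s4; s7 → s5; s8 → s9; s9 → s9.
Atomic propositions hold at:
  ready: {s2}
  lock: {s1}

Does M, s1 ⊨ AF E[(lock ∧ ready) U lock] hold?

Yes

Sat(lock ∧ ready) = ∅
E[(lock ∧ ready) U lock]: least fixpoint, start Z0 = Sat(lock) = {s1}, add states in Sat(lock ∧ ready) with some successor in Z. Already a fixed point.
Sat(E[(lock ∧ ready) U lock]) = {s1}
AF E[(lock ∧ ready) U lock]: least fixpoint, start Z0 = {s1}, add states with every successor in Z. Already a fixed point.
Sat(AF E[(lock ∧ ready) U lock]) = {s1}
s1 ∈ Sat(AF E[(lock ∧ ready) U lock]) = {s1}, so the formula holds at s1.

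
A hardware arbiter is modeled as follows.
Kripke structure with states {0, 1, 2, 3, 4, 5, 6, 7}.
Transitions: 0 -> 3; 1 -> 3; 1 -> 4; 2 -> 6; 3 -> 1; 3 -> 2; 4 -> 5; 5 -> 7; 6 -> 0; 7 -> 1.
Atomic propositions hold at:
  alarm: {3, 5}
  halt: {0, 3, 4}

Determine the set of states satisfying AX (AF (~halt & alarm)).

Sat(~halt) = {1, 2, 5, 6, 7}
Sat(~halt & alarm) = {5}
AF (~halt & alarm): least fixpoint, start Z0 = {5}, add states with every successor in Z. Z1 = {4, 5}; fixed.
Sat(AF (~halt & alarm)) = {4, 5}
Sat(AX (AF (~halt & alarm))) = {s : every successor in {4, 5}} = {4}

{4}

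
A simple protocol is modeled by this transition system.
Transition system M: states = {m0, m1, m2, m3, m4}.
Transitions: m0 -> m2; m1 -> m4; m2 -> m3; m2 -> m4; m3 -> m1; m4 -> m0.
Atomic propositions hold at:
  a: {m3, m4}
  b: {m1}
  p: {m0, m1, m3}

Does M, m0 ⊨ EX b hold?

Sat(EX b) = {s : some successor in {m1}} = {m3}
m0 ∉ Sat(EX b) = {m3}, so the formula does not hold at m0.

No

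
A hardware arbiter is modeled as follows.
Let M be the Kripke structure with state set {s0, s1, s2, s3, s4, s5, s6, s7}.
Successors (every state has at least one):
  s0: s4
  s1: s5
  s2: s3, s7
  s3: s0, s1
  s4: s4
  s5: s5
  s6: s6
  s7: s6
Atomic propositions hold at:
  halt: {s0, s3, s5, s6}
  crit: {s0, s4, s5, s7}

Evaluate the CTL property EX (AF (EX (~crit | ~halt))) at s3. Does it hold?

Sat(~crit) = {s1, s2, s3, s6}
Sat(~halt) = {s1, s2, s4, s7}
Sat(~crit | ~halt) = {s1, s2, s3, s4, s6, s7}
Sat(EX (~crit | ~halt)) = {s : some successor in {s1, s2, s3, s4, s6, s7}} = {s0, s2, s3, s4, s6, s7}
AF (EX (~crit | ~halt)): least fixpoint, start Z0 = {s0, s2, s3, s4, s6, s7}, add states with every successor in Z. Already a fixed point.
Sat(AF (EX (~crit | ~halt))) = {s0, s2, s3, s4, s6, s7}
Sat(EX (AF (EX (~crit | ~halt)))) = {s : some successor in {s0, s2, s3, s4, s6, s7}} = {s0, s2, s3, s4, s6, s7}
s3 ∈ Sat(EX (AF (EX (~crit | ~halt)))) = {s0, s2, s3, s4, s6, s7}, so the formula holds at s3.

Yes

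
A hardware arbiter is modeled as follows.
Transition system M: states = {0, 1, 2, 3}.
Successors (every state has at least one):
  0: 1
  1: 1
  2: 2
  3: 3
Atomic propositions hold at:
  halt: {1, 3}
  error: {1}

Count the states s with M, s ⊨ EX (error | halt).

3

Sat(error | halt) = {1, 3}
Sat(EX (error | halt)) = {s : some successor in {1, 3}} = {0, 1, 3}
|Sat(EX (error | halt))| = |{0, 1, 3}| = 3.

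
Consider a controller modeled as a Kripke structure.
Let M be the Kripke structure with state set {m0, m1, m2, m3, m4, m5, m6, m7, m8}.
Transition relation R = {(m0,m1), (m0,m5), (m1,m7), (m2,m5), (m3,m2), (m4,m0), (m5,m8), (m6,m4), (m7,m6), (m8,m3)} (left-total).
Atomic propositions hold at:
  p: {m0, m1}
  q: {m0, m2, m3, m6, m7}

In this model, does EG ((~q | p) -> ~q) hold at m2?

Sat(~q) = {m1, m4, m5, m8}
Sat(~q | p) = {m0, m1, m4, m5, m8}
Sat((~q | p) -> ~q) = {m1, m2, m3, m4, m5, m6, m7, m8}
EG ((~q | p) -> ~q): greatest fixpoint, start Z0 = {m1, m2, m3, m4, m5, m6, m7, m8}, keep only states in Sat with some successor in Z. Z1 = {m1, m2, m3, m5, m6, m7, m8}; Z2 = {m1, m2, m3, m5, m7, m8}; Z3 = {m1, m2, m3, m5, m8}; Z4 = {m2, m3, m5, m8}; fixed.
Sat(EG ((~q | p) -> ~q)) = {m2, m3, m5, m8}
m2 ∈ Sat(EG ((~q | p) -> ~q)) = {m2, m3, m5, m8}, so the formula holds at m2.

Yes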